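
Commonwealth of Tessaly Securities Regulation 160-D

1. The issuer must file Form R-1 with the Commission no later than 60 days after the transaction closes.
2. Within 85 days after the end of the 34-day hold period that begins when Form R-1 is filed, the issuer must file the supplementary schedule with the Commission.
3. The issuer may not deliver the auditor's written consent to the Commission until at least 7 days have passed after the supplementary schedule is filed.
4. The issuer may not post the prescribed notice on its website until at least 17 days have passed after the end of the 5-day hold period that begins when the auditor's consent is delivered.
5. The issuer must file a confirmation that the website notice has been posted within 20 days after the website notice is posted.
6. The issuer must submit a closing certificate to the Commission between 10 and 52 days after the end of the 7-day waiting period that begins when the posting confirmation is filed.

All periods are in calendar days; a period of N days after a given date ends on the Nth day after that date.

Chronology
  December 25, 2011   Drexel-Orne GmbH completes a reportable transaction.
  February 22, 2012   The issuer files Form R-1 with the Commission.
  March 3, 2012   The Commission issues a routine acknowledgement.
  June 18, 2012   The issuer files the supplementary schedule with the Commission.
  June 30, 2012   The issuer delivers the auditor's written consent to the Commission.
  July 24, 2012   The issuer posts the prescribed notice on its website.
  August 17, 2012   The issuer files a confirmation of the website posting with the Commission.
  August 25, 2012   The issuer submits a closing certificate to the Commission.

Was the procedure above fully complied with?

No

Step 1: 60 days after December 25, 2011 (when the transaction closes) is February 23, 2012; February 22, 2012 is within that limit.
Step 2: 85 days after March 27, 2012 (end of the 34-day hold period, which began when Form R-1 is filed on February 22, 2012) is June 20, 2012; done June 18, 2012 — timely.
Step 3: the earliest permitted date is 7 days after June 18, 2012 (when the supplementary schedule is filed), i.e. June 25, 2012; June 30, 2012 is on or after that date.
Step 4: the earliest permitted date is 17 days after July 5, 2012 (end of the 5-day hold period, which began when the auditor's consent is delivered on June 30, 2012), i.e. July 22, 2012; July 24, 2012 is on or after that date.
Step 5: 20 days after July 24, 2012 (when the website notice is posted) is August 13, 2012; done August 17, 2012 — 4 days late.
No need to go further; step 5 was not satisfied.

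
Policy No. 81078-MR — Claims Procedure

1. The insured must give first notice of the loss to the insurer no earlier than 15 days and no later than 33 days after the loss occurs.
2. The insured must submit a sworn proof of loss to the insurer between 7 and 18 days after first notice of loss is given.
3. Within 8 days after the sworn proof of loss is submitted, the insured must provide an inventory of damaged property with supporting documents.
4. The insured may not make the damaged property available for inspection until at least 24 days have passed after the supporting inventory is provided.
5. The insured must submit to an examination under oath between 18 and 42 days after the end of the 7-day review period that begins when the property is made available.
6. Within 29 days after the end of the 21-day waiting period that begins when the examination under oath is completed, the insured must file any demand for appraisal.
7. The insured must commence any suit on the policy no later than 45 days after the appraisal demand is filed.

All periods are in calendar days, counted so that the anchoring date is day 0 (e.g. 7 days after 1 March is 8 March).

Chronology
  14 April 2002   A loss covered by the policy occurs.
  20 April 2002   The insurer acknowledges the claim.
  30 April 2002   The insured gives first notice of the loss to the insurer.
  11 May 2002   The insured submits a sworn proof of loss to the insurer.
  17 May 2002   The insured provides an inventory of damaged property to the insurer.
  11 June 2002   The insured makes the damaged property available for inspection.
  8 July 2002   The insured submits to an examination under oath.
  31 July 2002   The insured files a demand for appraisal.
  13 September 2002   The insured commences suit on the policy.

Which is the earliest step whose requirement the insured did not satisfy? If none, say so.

Step 1 — 15 and 33 days from 14 April 2002 (when the loss occurs) are 29 April 2002 and 17 May 2002 respectively; done 30 April 2002, which is between those dates.
Step 2 — 7 and 18 days from 30 April 2002 (when first notice of loss is given) are 7 May 2002 and 18 May 2002 respectively; done 11 May 2002, which is between those dates.
Step 3 — counting 8 days from 11 May 2002 (when the sworn proof of loss is submitted) gives a deadline of 19 May 2002; done 17 May 2002 — timely.
Step 4 — must wait 24 days from 17 May 2002 (when the supporting inventory is provided), so not before 10 June 2002; done 11 June 2002 — permitted.
Step 5 — 18 and 42 days from 18 June 2002 (end of the 7-day review period, which began when the property is made available on 11 June 2002) are 6 July 2002 and 30 July 2002 respectively; 8 July 2002 falls inside that range.
Step 6 — counting 29 days from 29 July 2002 (end of the 21-day waiting period, which began when the examination under oath is completed on 8 July 2002) gives a deadline of 27 August 2002; 31 July 2002 is within that limit.
Step 7 — counting 45 days from 31 July 2002 (when the appraisal demand is filed) gives a deadline of 14 September 2002; completed 13 September 2002, before the deadline.

None — every step was satisfied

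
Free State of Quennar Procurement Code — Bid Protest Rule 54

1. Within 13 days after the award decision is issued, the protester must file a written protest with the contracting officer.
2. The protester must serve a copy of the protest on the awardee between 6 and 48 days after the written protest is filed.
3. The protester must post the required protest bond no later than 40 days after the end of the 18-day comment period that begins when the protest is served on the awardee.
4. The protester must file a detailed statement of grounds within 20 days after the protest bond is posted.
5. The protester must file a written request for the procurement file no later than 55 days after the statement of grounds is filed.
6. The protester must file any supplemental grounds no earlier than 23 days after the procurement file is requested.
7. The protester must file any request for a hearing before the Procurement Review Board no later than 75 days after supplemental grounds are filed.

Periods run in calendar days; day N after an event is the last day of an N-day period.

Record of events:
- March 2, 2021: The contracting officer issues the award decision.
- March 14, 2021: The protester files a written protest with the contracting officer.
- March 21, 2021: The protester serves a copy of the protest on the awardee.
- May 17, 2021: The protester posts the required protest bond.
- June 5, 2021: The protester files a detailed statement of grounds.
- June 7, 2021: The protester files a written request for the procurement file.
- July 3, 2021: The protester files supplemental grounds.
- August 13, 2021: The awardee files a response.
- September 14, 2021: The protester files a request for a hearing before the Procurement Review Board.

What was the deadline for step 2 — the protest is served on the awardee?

May 1, 2021

Step 2 runs from March 14, 2021, when the written protest is filed. The window is 6–48 days after March 14, 2021; it closes on May 1, 2021.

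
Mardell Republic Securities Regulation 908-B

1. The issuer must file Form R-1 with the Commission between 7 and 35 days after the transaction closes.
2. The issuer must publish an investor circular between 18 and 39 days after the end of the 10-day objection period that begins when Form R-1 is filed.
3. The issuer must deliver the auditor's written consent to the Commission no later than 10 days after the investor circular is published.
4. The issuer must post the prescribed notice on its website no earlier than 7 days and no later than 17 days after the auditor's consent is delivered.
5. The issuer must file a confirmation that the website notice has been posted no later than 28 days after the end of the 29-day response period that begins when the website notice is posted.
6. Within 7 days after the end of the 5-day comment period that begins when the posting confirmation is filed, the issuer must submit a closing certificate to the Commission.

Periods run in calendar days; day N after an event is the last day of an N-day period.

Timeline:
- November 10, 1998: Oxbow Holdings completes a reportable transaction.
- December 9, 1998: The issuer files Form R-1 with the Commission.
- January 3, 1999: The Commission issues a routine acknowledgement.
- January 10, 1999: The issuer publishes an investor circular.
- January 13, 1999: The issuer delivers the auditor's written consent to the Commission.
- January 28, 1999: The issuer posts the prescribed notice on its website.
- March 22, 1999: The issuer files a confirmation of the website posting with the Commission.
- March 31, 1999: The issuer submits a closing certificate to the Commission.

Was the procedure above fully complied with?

Step 1: the window is 7–35 days after November 10, 1998 (when the transaction closes), so November 17, 1998 through December 15, 1998; done December 9, 1998, which is between those dates.
Step 2: the window is 18–39 days after December 19, 1998 (end of the 10-day objection period, which began when Form R-1 is filed on December 9, 1998), so January 6, 1999 through January 27, 1999; January 10, 1999 falls inside that range.
Step 3: 10 days after January 10, 1999 (when the investor circular is published) is January 20, 1999; completed January 13, 1999, before the deadline.
Step 4: the window is 7–17 days after January 13, 1999 (when the auditor's consent is delivered), so January 20, 1999 through January 30, 1999; done January 28, 1999, which is between those dates.
Step 5: 28 days after February 26, 1999 (end of the 29-day response period, which began when the website notice is posted on January 28, 1999) is March 26, 1999; March 22, 1999 is within that limit.
Step 6: 7 days after March 27, 1999 (end of the 5-day comment period, which began when the posting confirmation is filed on March 22, 1999) is April 3, 1999; done March 31, 1999 — timely.

Yes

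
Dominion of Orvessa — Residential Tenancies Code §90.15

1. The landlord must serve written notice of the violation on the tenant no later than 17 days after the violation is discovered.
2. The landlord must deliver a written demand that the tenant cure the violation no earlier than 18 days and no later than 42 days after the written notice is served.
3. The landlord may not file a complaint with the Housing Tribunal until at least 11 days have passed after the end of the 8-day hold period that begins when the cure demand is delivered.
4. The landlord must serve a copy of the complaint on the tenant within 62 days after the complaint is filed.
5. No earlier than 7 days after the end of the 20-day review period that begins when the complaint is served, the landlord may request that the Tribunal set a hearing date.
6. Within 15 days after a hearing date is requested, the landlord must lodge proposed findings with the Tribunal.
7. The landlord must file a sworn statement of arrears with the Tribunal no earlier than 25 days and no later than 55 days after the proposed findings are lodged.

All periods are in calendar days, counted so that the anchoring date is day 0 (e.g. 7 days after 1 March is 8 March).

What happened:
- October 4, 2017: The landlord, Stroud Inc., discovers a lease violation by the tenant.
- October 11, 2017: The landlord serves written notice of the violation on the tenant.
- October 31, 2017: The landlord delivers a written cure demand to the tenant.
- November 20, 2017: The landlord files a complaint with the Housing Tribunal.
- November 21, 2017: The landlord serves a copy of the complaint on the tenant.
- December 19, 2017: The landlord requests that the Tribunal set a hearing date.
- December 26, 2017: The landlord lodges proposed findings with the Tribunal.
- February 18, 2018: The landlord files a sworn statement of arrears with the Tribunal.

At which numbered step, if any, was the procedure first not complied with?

None — every step was satisfied

Step 1: 17 days after October 4, 2017 (when the violation is discovered) is October 21, 2017; completed October 11, 2017, before the deadline.
Step 2: the window is 18–42 days after October 11, 2017 (when the written notice is served), so October 29, 2017 through November 22, 2017; done October 31, 2017 — within the window.
Step 3: the earliest permitted date is 11 days after November 8, 2017 (end of the 8-day hold period, which began when the cure demand is delivered on October 31, 2017), i.e. November 19, 2017; November 20, 2017 is on or after that date.
Step 4: 62 days after November 20, 2017 (when the complaint is filed) is January 21, 2018; completed November 21, 2017, before the deadline.
Step 5: the earliest permitted date is 7 days after December 11, 2017 (end of the 20-day review period, which began when the complaint is served on November 21, 2017), i.e. December 18, 2017; done December 19, 2017, after the minimum wait.
Step 6: 15 days after December 19, 2017 (when a hearing date is requested) is January 3, 2018; December 26, 2017 is within that limit.
Step 7: the window is 25–55 days after December 26, 2017 (when the proposed findings are lodged), so January 20, 2018 through February 19, 2018; February 18, 2018 falls inside that range.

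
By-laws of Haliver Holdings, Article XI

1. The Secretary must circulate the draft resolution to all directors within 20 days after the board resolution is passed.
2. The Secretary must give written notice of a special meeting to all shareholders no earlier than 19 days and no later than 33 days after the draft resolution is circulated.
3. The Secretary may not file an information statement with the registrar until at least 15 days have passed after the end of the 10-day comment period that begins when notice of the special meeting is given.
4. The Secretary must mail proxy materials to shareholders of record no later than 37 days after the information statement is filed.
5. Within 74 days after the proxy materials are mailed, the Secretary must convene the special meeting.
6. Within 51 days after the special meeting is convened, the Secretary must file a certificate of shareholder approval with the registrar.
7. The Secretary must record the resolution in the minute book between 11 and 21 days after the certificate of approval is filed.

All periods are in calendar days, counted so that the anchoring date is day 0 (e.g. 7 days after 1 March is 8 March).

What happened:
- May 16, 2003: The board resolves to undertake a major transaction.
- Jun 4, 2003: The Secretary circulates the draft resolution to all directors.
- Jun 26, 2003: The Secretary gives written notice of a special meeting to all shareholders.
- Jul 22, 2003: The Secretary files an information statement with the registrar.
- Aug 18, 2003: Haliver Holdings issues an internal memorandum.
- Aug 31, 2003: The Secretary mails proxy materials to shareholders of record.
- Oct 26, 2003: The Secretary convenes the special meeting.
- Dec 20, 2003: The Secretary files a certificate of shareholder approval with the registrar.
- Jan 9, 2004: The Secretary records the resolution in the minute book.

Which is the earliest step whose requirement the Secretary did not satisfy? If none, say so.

Step 4

(1) due by May 16, 2003 + 20 days = Jun 5, 2003; Jun 4, 2003 is within that limit.
(2) the permitted window runs from Jun 4, 2003 + 19 = Jun 23, 2003 to Jun 4, 2003 + 33 = Jul 7, 2003; done Jun 26, 2003 — within the window.
(3) permitted from Jul 6, 2003 + 15 days = Jul 21, 2003 onward; done Jul 22, 2003 — permitted.
(4) due by Jul 22, 2003 + 37 days = Aug 28, 2003; not done until Aug 31, 2003, 3 days after the deadline.
The procedure was therefore not followed at step 4.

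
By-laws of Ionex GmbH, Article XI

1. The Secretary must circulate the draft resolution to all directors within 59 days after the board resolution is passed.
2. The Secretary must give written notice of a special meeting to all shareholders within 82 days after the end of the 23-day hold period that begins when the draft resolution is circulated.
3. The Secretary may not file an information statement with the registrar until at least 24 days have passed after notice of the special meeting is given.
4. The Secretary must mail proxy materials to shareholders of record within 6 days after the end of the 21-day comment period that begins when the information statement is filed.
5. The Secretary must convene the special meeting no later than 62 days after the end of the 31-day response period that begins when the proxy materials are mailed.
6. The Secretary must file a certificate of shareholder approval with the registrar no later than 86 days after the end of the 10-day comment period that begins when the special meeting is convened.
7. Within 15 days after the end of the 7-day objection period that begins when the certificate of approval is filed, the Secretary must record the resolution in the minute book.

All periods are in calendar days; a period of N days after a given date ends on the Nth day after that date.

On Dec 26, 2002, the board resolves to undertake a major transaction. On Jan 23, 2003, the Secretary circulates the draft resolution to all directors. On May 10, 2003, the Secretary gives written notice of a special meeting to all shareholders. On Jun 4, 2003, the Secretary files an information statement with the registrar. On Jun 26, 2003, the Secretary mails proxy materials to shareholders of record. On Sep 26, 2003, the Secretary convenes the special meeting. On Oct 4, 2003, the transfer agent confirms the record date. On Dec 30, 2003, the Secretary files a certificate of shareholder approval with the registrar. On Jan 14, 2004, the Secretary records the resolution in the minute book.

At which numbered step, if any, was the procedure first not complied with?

Step 2

Step 1: 59 days after Dec 26, 2002 (when the board resolution is passed) is Feb 23, 2003; completed Jan 23, 2003, before the deadline.
Step 2: 82 days after Feb 15, 2003 (end of the 23-day hold period, which began when the draft resolution is circulated on Jan 23, 2003) is May 8, 2003; done May 10, 2003 — 2 days late.
Later steps need not be reached.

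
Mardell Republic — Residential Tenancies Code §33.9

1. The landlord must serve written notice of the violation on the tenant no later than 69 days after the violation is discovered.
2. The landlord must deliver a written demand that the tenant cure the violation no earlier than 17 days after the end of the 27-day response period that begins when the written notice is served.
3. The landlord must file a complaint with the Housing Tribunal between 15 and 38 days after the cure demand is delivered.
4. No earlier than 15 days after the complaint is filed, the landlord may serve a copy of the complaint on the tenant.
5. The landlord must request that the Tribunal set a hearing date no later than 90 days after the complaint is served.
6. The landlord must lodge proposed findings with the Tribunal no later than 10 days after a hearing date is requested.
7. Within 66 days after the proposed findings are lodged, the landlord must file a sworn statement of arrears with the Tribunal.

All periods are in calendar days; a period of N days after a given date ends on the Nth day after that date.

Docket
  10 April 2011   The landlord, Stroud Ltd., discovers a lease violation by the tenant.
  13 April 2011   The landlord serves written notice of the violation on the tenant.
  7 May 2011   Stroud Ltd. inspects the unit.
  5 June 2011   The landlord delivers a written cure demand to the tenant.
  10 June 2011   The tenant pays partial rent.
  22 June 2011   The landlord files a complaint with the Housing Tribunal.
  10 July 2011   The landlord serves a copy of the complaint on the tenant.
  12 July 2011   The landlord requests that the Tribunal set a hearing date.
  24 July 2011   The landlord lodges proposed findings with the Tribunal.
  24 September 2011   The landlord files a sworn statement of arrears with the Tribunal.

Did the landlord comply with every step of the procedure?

Step 1: 69 days after 10 April 2011 (when the violation is discovered) is 18 June 2011; done 13 April 2011 — timely.
Step 2: the earliest permitted date is 17 days after 10 May 2011 (end of the 27-day response period, which began when the written notice is served on 13 April 2011), i.e. 27 May 2011; 5 June 2011 is on or after that date.
Step 3: the window is 15–38 days after 5 June 2011 (when the cure demand is delivered), so 20 June 2011 through 13 July 2011; done 22 June 2011 — within the window.
Step 4: the earliest permitted date is 15 days after 22 June 2011 (when the complaint is filed), i.e. 7 July 2011; done 10 July 2011 — permitted.
Step 5: 90 days after 10 July 2011 (when the complaint is served) is 8 October 2011; completed 12 July 2011, before the deadline.
Step 6: 10 days after 12 July 2011 (when a hearing date is requested) is 22 July 2011; done 24 July 2011 — 2 days late.

No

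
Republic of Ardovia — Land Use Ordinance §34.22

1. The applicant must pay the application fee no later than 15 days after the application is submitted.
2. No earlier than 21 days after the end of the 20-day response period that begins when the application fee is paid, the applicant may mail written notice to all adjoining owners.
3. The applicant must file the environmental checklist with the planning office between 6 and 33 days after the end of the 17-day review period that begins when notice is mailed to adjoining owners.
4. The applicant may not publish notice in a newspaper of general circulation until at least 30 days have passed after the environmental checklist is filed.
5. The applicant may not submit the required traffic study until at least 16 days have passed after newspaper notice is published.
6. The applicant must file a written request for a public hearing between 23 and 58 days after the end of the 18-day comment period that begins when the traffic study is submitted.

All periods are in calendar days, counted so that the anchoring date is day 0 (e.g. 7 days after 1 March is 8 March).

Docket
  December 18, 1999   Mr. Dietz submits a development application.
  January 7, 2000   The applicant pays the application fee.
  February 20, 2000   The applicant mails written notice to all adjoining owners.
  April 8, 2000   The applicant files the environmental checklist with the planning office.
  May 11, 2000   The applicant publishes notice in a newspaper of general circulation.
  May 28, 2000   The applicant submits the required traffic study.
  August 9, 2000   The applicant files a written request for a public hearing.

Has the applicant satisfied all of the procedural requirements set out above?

Step 1: 15 days after December 18, 1999 (when the application is submitted) is January 2, 2000; not done until January 7, 2000, 5 days after the deadline.
No need to go further; step 1 was not satisfied.

No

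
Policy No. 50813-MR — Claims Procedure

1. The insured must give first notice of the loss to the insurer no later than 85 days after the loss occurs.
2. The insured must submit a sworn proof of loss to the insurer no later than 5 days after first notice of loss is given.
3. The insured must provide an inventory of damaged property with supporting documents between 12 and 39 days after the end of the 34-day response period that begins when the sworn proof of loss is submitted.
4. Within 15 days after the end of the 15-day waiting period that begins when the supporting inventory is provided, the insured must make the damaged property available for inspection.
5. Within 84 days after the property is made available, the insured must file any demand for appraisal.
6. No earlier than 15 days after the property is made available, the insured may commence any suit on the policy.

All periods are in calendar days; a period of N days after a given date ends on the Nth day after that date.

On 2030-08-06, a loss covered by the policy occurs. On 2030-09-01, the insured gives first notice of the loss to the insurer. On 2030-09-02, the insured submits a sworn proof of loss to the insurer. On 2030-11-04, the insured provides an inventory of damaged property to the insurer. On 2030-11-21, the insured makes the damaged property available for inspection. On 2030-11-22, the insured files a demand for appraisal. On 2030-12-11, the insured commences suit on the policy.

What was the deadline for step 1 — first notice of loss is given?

2030-10-30

Step 1 runs from 2030-08-06, when the loss occurs. 85 days after 2030-08-06 is 2030-10-30.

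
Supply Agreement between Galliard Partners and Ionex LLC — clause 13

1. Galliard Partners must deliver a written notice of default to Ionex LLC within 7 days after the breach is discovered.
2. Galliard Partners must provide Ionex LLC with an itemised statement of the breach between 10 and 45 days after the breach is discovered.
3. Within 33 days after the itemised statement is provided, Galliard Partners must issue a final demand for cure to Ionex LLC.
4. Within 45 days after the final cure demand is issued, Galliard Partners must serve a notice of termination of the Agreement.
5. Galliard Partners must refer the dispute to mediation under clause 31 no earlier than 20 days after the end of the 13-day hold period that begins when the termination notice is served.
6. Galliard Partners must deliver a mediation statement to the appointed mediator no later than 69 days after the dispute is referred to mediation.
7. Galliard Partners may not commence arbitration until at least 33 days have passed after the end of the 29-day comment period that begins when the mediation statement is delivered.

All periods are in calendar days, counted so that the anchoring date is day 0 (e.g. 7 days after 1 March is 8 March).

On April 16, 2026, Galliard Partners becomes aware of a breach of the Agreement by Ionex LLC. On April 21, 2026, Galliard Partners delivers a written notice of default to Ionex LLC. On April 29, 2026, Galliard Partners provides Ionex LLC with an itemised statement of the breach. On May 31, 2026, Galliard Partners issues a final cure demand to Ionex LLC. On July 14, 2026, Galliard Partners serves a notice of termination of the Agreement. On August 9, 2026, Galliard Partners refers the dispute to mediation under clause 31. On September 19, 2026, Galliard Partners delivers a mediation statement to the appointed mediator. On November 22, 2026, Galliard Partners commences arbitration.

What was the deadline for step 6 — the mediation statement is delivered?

October 17, 2026

Step 6 runs from August 9, 2026, when the dispute is referred to mediation. 69 days after August 9, 2026 is October 17, 2026.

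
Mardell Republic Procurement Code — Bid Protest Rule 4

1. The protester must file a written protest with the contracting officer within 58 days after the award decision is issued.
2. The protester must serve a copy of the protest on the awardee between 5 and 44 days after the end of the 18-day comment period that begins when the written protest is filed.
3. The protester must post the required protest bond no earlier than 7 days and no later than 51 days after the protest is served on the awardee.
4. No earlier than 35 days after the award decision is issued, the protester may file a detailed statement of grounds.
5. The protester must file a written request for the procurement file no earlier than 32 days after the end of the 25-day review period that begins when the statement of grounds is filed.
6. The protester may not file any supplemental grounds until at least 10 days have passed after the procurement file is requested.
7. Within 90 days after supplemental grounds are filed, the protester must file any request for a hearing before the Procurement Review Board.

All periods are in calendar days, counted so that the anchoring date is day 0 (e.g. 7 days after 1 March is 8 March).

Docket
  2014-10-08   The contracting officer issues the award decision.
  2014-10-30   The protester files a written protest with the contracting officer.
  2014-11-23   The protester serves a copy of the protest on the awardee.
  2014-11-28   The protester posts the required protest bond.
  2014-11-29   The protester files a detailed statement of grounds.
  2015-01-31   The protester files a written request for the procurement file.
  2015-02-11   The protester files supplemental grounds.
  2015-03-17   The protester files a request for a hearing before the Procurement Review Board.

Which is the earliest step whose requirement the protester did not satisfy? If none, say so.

Step 3

Step 1 — counting 58 days from 2014-10-08 (when the award decision is issued) gives a deadline of 2014-12-05; completed 2014-10-30, before the deadline.
Step 2 — 5 and 44 days from 2014-11-17 (end of the 18-day comment period, which began when the written protest is filed on 2014-10-30) are 2014-11-22 and 2014-12-31 respectively; 2014-11-23 falls inside that range.
Step 3 — 7 and 51 days from 2014-11-23 (when the protest is served on the awardee) are 2014-11-30 and 2015-01-13 respectively; done 2014-11-28 — 2 days before the window opened.
Later steps need not be reached.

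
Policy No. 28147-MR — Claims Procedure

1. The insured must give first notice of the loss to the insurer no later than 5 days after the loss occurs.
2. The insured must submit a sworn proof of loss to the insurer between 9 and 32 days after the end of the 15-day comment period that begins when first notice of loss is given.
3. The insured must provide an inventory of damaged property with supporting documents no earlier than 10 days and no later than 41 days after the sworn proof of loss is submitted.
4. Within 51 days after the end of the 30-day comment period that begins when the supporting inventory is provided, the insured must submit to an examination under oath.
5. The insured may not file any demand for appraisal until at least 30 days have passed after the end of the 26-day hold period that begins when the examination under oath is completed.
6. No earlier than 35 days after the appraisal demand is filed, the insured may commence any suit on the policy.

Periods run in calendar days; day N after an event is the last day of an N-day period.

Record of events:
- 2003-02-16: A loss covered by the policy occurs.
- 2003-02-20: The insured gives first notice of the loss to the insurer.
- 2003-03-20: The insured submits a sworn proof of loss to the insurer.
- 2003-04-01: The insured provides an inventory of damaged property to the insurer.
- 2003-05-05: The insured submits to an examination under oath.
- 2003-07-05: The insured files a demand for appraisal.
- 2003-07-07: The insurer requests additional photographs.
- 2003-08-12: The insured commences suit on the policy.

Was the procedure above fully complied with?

Yes

(1) due by 2003-02-16 + 5 days = 2003-02-21; completed 2003-02-20, before the deadline.
(2) the permitted window runs from 2003-03-07 + 9 = 2003-03-16 to 2003-03-07 + 32 = 2003-04-08; done 2003-03-20, which is between those dates.
(3) the permitted window runs from 2003-03-20 + 10 = 2003-03-30 to 2003-03-20 + 41 = 2003-04-30; done 2003-04-01 — within the window.
(4) due by 2003-05-01 + 51 days = 2003-06-21; 2003-05-05 is within that limit.
(5) permitted from 2003-05-31 + 30 days = 2003-06-30 onward; 2003-07-05 is on or after that date.
(6) permitted from 2003-07-05 + 35 days = 2003-08-09 onward; done 2003-08-12 — permitted.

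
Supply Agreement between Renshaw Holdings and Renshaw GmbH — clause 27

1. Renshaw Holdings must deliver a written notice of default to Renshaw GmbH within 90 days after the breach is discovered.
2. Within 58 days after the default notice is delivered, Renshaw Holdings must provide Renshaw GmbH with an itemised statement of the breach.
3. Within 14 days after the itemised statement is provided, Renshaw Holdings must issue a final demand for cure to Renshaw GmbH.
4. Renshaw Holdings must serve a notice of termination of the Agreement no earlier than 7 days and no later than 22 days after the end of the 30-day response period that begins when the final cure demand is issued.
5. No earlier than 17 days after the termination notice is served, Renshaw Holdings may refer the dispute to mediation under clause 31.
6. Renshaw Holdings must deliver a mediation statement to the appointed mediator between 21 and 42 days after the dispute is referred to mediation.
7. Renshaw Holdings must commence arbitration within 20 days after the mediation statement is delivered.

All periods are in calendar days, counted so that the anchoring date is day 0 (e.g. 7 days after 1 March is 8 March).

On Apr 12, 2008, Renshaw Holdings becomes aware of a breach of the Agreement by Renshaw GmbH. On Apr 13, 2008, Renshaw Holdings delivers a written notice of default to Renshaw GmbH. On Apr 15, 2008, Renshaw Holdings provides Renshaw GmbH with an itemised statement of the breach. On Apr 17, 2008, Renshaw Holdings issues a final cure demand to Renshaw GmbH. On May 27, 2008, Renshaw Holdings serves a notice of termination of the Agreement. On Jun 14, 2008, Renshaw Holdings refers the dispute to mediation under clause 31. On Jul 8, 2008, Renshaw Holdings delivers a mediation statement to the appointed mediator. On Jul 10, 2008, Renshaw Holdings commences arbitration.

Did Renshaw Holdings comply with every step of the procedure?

Yes

Step 1: 90 days after Apr 12, 2008 (when the breach is discovered) is Jul 11, 2008; Apr 13, 2008 is within that limit.
Step 2: 58 days after Apr 13, 2008 (when the default notice is delivered) is Jun 10, 2008; completed Apr 15, 2008, before the deadline.
Step 3: 14 days after Apr 15, 2008 (when the itemised statement is provided) is Apr 29, 2008; completed Apr 17, 2008, before the deadline.
Step 4: the window is 7–22 days after May 17, 2008 (end of the 30-day response period, which began when the final cure demand is issued on Apr 17, 2008), so May 24, 2008 through Jun 8, 2008; May 27, 2008 falls inside that range.
Step 5: the earliest permitted date is 17 days after May 27, 2008 (when the termination notice is served), i.e. Jun 13, 2008; done Jun 14, 2008, after the minimum wait.
Step 6: the window is 21–42 days after Jun 14, 2008 (when the dispute is referred to mediation), so Jul 5, 2008 through Jul 26, 2008; Jul 8, 2008 falls inside that range.
Step 7: 20 days after Jul 8, 2008 (when the mediation statement is delivered) is Jul 28, 2008; done Jul 10, 2008 — timely.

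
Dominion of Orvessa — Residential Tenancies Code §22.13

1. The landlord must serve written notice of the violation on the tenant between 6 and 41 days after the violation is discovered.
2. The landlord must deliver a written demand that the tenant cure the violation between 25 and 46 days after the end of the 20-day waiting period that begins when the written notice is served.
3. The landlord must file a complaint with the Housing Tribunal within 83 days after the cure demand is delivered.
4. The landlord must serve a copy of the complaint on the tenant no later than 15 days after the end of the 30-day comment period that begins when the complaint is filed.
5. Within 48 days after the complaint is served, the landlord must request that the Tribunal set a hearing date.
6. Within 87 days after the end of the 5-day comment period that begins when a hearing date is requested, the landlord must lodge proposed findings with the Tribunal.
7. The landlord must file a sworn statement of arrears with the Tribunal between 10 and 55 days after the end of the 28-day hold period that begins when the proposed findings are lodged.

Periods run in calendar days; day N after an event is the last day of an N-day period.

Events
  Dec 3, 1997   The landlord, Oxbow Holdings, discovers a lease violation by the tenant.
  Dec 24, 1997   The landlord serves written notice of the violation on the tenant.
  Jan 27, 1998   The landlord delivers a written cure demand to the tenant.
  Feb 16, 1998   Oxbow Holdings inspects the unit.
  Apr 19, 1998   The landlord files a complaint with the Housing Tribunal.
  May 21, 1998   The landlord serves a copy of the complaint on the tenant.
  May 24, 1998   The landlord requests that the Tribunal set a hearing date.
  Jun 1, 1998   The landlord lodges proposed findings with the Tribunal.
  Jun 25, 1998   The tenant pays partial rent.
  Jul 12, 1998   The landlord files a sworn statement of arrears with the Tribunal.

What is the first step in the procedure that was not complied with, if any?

Step 2

Step 1: the window is 6–41 days after Dec 3, 1997 (when the violation is discovered), so Dec 9, 1997 through Jan 13, 1998; done Dec 24, 1997, which is between those dates.
Step 2: the window is 25–46 days after Jan 13, 1998 (end of the 20-day waiting period, which began when the written notice is served on Dec 24, 1997), so Feb 7, 1998 through Feb 28, 1998; Jan 27, 1998 is 11 days too early.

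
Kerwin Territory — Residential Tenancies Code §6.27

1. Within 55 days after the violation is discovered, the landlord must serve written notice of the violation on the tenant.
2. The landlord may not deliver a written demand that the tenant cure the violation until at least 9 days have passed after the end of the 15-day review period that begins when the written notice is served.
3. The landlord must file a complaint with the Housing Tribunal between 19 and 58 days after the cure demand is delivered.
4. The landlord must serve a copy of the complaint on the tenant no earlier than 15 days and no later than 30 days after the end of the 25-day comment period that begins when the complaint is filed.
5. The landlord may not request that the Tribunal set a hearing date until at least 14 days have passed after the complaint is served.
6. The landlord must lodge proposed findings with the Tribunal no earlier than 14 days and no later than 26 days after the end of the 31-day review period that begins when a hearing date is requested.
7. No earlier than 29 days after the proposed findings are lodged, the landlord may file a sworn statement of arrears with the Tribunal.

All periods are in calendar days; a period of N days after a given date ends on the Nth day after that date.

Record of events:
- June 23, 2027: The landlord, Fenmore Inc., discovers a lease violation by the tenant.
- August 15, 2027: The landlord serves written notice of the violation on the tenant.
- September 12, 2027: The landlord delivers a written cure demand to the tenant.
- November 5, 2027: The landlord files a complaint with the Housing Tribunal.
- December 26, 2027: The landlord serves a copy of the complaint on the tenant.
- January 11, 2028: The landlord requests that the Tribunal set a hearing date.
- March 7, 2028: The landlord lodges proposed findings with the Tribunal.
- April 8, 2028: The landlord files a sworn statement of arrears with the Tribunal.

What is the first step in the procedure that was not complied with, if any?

None — every step was satisfied

Step 1: 55 days after June 23, 2027 (when the violation is discovered) is August 17, 2027; done August 15, 2027 — timely.
Step 2: the earliest permitted date is 9 days after August 30, 2027 (end of the 15-day review period, which began when the written notice is served on August 15, 2027), i.e. September 8, 2027; done September 12, 2027, after the minimum wait.
Step 3: the window is 19–58 days after September 12, 2027 (when the cure demand is delivered), so October 1, 2027 through November 9, 2027; done November 5, 2027, which is between those dates.
Step 4: the window is 15–30 days after November 30, 2027 (end of the 25-day comment period, which began when the complaint is filed on November 5, 2027), so December 15, 2027 through December 30, 2027; done December 26, 2027, which is between those dates.
Step 5: the earliest permitted date is 14 days after December 26, 2027 (when the complaint is served), i.e. January 9, 2028; done January 11, 2028, after the minimum wait.
Step 6: the window is 14–26 days after February 11, 2028 (end of the 31-day review period, which began when a hearing date is requested on January 11, 2028), so February 25, 2028 through March 8, 2028; done March 7, 2028, which is between those dates.
Step 7: the earliest permitted date is 29 days after March 7, 2028 (when the proposed findings are lodged), i.e. April 5, 2028; done April 8, 2028 — permitted.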